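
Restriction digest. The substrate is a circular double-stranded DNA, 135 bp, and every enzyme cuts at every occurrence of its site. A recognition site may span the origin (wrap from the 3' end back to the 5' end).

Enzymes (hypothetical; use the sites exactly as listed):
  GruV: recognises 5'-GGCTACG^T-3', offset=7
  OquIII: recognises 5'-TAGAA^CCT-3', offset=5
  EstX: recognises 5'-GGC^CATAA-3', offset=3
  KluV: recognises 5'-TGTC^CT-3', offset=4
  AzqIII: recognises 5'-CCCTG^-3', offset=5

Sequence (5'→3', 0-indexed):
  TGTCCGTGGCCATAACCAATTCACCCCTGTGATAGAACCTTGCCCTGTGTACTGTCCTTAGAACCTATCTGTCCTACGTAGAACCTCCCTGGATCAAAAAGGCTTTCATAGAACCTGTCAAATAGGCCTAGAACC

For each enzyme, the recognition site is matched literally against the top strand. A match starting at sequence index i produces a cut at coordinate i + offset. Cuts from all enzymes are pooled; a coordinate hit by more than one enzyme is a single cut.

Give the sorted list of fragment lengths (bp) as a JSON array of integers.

[7,8,8,9,10,10,10,12,19,20,22]

Site scan:
  GruV (GGCTACGT, off=7): no sites
  OquIII TAGAACCT/5: at [32, 58, 78, 108, 128] ⇒ [37, 63, 83, 113, 133]
  EstX GGCCATAA/3: at [7] ⇒ [10]
  KluV TGTCCT/4: at [52, 69] ⇒ [56, 73]
  AzqIII CCCTG/5: at [24, 42, 86] ⇒ [29, 47, 91]

Pooled cuts: [10, 29, 37, 47, 56, 63, 73, 83, 91, 113, 133]

Fragments:
  10→29: 19 bp
  29→37: 8 bp
  37→47: 10 bp
  47→56: 9 bp
  56→63: 7 bp
  63→73: 10 bp
  73→83: 10 bp
  83→91: 8 bp
  91→113: 22 bp
  113→133: 20 bp
  133→10 (wrap): 135-133+10 = 12 bp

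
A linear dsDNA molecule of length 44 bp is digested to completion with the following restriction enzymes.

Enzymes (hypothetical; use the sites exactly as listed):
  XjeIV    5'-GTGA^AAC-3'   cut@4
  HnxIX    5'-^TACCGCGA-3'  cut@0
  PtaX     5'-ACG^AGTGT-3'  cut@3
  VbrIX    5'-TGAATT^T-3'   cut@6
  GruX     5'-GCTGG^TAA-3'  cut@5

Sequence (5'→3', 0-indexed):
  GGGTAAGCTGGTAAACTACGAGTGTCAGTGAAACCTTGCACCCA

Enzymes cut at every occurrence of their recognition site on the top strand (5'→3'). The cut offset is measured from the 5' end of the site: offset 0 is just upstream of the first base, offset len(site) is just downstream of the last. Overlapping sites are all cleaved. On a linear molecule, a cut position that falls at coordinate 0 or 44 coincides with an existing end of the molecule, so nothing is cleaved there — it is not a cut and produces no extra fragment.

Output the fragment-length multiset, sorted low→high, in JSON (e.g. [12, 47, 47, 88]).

[9,11,11,13]

Per-enzyme occurrences:
  XjeIV GTGAAAC/4: at [27] ⇒ [31]
  HnxIX (TACCGCGA, off=0): no sites
  PtaX ACGAGTGT/3: at [17] ⇒ [20]
  VbrIX (TGAATTT, off=6): no sites
  GruX GCTGGTAA/5: at [6] ⇒ [11]

All cut coordinates (distinct, sorted): [11, 20, 31]

Fragments:
  [0,11): 11 bp
  [11,20): 9 bp
  [20,31): 11 bp
  [31,44): 13 bp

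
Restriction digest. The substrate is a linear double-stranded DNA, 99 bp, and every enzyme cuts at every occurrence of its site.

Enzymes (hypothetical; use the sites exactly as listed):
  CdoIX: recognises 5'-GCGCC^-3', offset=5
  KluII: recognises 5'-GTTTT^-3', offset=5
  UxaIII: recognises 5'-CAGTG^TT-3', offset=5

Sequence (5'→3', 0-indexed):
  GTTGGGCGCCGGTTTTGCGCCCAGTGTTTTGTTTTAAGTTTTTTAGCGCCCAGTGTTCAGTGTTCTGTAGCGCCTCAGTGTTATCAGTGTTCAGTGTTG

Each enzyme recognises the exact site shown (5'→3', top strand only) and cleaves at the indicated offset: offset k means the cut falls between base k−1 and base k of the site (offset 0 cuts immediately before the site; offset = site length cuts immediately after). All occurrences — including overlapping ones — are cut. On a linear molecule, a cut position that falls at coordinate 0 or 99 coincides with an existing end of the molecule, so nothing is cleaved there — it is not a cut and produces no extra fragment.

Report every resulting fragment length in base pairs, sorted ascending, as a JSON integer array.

Scan for sites:
  CdoIX (GCGCC, off=5): starts [5, 16, 45, 69] → cuts [10, 21, 50, 74]
  KluII (GTTTT, off=5): starts [11, 25, 30, 37] → cuts [16, 30, 35, 42]
  UxaIII (CAGTGTT, off=5): starts [21, 50, 57, 75, 84, 91] → cuts [26, 55, 62, 80, 89, 96]

Pooled cuts: [10, 16, 21, 26, 30, 35, 42, 50, 55, 62, 74, 80, 89, 96]

Fragment lengths:
  [0,10): 10 bp
  [10,16): 6 bp
  [16,21): 5 bp
  [21,26): 5 bp
  [26,30): 4 bp
  [30,35): 5 bp
  [35,42): 7 bp
  [42,50): 8 bp
  [50,55): 5 bp
  [55,62): 7 bp
  [62,74): 12 bp
  [74,80): 6 bp
  [80,89): 9 bp
  [89,96): 7 bp
  [96,99): 3 bp

[3,4,5,5,5,5,6,6,7,7,7,8,9,10,12]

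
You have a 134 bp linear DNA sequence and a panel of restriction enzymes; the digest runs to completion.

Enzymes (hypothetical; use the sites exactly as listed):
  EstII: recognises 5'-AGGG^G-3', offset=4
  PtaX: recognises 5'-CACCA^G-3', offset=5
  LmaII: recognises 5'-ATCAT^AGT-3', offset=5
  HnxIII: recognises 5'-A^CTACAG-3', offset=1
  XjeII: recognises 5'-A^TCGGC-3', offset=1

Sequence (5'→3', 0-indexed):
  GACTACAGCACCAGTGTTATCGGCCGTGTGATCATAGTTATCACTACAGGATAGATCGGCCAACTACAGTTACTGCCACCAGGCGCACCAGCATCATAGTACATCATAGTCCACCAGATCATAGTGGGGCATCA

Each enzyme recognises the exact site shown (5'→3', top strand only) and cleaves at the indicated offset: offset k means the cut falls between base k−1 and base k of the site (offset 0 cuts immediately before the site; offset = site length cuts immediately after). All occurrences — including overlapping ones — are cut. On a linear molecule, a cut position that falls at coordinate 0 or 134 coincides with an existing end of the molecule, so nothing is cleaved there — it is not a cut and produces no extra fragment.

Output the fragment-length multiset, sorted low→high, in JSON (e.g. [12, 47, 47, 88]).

[2,6,6,7,8,8,9,9,10,11,12,12,16,18]

Scan for sites:
  EstII (AGGGG, off=4): no sites
  PtaX CACCAG/5: at [8, 76, 85, 111] ⇒ [13, 81, 90, 116]
  LmaII ATCATAGT/5: at [30, 92, 102, 117] ⇒ [35, 97, 107, 122]
  HnxIII ACTACAG/1: at [1, 42, 62] ⇒ [2, 43, 63]
  XjeII ATCGGC/1: at [18, 54] ⇒ [19, 55]

Pooled cuts: [2, 13, 19, 35, 43, 55, 63, 81, 90, 97, 107, 116, 122]

Fragment lengths:
  [0,2): 2 bp
  [2,13): 11 bp
  [13,19): 6 bp
  [19,35): 16 bp
  [35,43): 8 bp
  [43,55): 12 bp
  [55,63): 8 bp
  [63,81): 18 bp
  [81,90): 9 bp
  [90,97): 7 bp
  [97,107): 10 bp
  [107,116): 9 bp
  [116,122): 6 bp
  [122,134): 12 bp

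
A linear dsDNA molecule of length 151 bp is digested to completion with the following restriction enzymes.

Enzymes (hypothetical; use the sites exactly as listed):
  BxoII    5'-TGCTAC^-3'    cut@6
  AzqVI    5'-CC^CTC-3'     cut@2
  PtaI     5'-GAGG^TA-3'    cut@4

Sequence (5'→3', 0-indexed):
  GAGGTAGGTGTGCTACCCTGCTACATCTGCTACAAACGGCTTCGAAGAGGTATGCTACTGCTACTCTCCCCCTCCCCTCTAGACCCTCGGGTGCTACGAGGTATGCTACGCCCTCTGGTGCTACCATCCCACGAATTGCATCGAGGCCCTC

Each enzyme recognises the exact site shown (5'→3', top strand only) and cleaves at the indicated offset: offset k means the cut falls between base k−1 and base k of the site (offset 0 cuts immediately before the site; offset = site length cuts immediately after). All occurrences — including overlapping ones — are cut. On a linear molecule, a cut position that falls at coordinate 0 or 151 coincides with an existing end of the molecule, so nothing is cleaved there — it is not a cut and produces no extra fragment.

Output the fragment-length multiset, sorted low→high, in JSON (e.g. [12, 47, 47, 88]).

[3,3,4,4,5,6,7,8,8,8,9,9,12,12,12,17,24]

Per-enzyme occurrences:
  BxoII TGCTAC/6: at [10, 18, 27, 52, 58, 91, 103, 118] ⇒ [16, 24, 33, 58, 64, 97, 109, 124]
  AzqVI CCCTC/2: at [69, 74, 83, 110, 146] ⇒ [71, 76, 85, 112, 148]
  PtaI GAGGTA/4: at [0, 46, 97] ⇒ [4, 50, 101]

Pooled cuts: [4, 16, 24, 33, 50, 58, 64, 71, 76, 85, 97, 101, 109, 112, 124, 148]

Fragment lengths:
  [0,4): 4 bp
  [4,16): 12 bp
  [16,24): 8 bp
  [24,33): 9 bp
  [33,50): 17 bp
  [50,58): 8 bp
  [58,64): 6 bp
  [64,71): 7 bp
  [71,76): 5 bp
  [76,85): 9 bp
  [85,97): 12 bp
  [97,101): 4 bp
  [101,109): 8 bp
  [109,112): 3 bp
  [112,124): 12 bp
  [124,148): 24 bp
  [148,151): 3 bp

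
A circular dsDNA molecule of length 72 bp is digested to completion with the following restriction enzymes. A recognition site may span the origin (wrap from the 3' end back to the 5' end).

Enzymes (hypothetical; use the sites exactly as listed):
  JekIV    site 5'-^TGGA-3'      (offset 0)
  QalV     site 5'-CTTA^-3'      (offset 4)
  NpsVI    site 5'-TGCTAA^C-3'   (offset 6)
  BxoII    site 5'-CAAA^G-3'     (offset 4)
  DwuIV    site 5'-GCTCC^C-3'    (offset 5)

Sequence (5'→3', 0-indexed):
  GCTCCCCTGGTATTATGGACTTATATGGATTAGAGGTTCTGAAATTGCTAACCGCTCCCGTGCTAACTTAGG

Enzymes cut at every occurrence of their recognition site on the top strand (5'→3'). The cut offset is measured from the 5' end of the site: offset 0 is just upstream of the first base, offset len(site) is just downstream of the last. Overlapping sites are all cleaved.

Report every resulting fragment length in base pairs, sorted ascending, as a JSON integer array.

[2,4,7,7,8,8,10,26]

Per-enzyme occurrences:
  JekIV TGGA/0: at [15, 25] ⇒ [15, 25]
  QalV CTTA/4: at [19, 66] ⇒ [23, 70]
  NpsVI TGCTAAC/6: at [45, 60] ⇒ [51, 66]
  BxoII (CAAAG, off=4): no sites
  DwuIV GCTCCC/5: at [0, 53] ⇒ [5, 58]

Pooled cuts: [5, 15, 23, 25, 51, 58, 66, 70]

Fragment lengths:
  5→15: 10 bp
  15→23: 8 bp
  23→25: 2 bp
  25→51: 26 bp
  51→58: 7 bp
  58→66: 8 bp
  66→70: 4 bp
  70→5 (wrap): 72-70+5 = 7 bp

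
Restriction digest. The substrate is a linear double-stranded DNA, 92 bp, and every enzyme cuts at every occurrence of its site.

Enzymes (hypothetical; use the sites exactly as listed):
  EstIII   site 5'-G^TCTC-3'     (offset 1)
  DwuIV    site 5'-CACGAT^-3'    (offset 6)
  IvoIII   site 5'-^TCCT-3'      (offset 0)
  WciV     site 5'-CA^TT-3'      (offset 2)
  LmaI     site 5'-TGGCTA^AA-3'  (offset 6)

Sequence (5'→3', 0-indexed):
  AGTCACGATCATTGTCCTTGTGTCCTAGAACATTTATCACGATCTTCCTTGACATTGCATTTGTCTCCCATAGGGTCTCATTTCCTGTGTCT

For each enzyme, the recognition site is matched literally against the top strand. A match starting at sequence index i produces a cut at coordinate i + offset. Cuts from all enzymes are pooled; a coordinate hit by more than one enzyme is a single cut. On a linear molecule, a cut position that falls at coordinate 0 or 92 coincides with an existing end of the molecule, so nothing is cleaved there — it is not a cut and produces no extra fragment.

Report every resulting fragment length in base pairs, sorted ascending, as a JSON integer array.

[2,2,2,3,4,5,5,8,9,9,10,10,11,12]

Site scan:
  EstIII GTCTC/1: at [62, 74] ⇒ [63, 75]
  DwuIV CACGAT/6: at [3, 37] ⇒ [9, 43]
  IvoIII TCCT/0: at [14, 22, 45, 82] ⇒ [14, 22, 45, 82]
  WciV CATT/2: at [9, 30, 52, 57, 78] ⇒ [11, 32, 54, 59, 80]
  LmaI (TGGCTAAA, off=6): no sites

Pooled cuts: [9, 11, 14, 22, 32, 43, 45, 54, 59, 63, 75, 80, 82]

Fragment lengths:
  [0,9): 9 bp
  [9,11): 2 bp
  [11,14): 3 bp
  [14,22): 8 bp
  [22,32): 10 bp
  [32,43): 11 bp
  [43,45): 2 bp
  [45,54): 9 bp
  [54,59): 5 bp
  [59,63): 4 bp
  [63,75): 12 bp
  [75,80): 5 bp
  [80,82): 2 bp
  [82,92): 10 bp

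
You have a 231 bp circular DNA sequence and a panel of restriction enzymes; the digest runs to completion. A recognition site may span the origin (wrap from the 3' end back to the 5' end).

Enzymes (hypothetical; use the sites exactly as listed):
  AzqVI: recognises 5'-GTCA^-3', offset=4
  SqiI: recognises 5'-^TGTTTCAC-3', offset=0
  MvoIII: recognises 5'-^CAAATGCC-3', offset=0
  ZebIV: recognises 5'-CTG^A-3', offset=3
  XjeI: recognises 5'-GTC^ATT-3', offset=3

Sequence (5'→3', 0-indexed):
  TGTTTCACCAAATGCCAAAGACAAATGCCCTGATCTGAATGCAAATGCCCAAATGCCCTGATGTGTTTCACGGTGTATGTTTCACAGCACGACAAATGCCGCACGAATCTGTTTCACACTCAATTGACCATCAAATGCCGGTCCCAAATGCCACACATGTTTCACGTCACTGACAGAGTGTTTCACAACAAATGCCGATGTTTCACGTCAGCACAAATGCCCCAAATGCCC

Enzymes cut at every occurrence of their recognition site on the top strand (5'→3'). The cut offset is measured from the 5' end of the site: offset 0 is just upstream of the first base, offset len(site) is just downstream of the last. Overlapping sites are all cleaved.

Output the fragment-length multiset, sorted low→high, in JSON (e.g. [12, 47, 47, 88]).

[3,3,3,4,5,6,8,8,9,9,10,10,11,11,12,12,13,13,13,14,15,17,22]

Scan for sites:
  AzqVI (GTCA, off=4): starts [165, 206] → cuts [169, 210]
  SqiI (TGTTTCAC, off=0): starts [0, 63, 77, 109, 157, 178, 198] → cuts [0, 63, 77, 109, 157, 178, 198]
  MvoIII (CAAATGCC, off=0): starts [8, 21, 41, 49, 92, 131, 144, 188, 213, 222] → cuts [8, 21, 41, 49, 92, 131, 144, 188, 213, 222]
  ZebIV (CTGA, off=3): starts [29, 34, 57, 169] → cuts [32, 37, 60, 172]
  XjeI (GTCATT, off=3): no sites

All cut coordinates (distinct, sorted): [0, 8, 21, 32, 37, 41, 49, 60, 63, 77, 92, 109, 131, 144, 157, 169, 172, 178, 188, 198, 210, 213, 222]

Fragments:
  0→8: 8 bp
  8→21: 13 bp
  21→32: 11 bp
  32→37: 5 bp
  37→41: 4 bp
  41→49: 8 bp
  49→60: 11 bp
  60→63: 3 bp
  63→77: 14 bp
  77→92: 15 bp
  92→109: 17 bp
  109→131: 22 bp
  131→144: 13 bp
  144→157: 13 bp
  157→169: 12 bp
  169→172: 3 bp
  172→178: 6 bp
  178→188: 10 bp
  188→198: 10 bp
  198→210: 12 bp
  210→213: 3 bp
  213→222: 9 bp
  222→0 (wrap): 231-222+0 = 9 bp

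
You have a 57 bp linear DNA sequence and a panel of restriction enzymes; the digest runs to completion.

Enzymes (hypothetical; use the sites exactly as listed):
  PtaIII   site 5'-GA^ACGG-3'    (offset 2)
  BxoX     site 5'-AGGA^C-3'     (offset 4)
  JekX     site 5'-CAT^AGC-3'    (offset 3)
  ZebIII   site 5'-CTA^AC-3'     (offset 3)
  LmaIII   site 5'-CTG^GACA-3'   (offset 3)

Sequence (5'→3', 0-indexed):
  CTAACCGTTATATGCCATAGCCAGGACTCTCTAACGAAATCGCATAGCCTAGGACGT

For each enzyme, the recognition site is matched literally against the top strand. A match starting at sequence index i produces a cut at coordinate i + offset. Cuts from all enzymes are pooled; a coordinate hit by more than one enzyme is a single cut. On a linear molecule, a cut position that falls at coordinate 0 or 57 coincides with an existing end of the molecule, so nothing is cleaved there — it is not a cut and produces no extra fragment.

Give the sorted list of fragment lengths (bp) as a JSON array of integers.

[3,3,7,8,9,12,15]

Site scan:
  PtaIII (GAACGG, off=2): no sites
  BxoX AGGAC/4: at [22, 50] ⇒ [26, 54]
  JekX CATAGC/3: at [15, 42] ⇒ [18, 45]
  ZebIII CTAAC/3: at [0, 30] ⇒ [3, 33]
  LmaIII (CTGGACA, off=3): no sites

Pooled cuts: [3, 18, 26, 33, 45, 54]

Fragments:
  [0,3): 3 bp
  [3,18): 15 bp
  [18,26): 8 bp
  [26,33): 7 bp
  [33,45): 12 bp
  [45,54): 9 bp
  [54,57): 3 bp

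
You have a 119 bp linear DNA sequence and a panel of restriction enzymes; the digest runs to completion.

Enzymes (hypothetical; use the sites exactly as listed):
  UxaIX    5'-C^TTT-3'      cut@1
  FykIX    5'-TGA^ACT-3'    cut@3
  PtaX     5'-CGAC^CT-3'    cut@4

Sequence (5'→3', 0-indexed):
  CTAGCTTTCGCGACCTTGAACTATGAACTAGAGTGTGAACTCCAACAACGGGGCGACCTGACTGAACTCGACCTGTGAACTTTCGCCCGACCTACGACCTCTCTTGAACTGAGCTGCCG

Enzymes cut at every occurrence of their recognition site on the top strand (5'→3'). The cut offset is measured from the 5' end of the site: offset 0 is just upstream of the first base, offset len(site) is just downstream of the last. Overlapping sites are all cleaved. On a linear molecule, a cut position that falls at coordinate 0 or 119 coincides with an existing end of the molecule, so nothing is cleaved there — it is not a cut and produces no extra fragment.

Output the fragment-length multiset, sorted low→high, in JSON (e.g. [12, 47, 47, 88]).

Per-enzyme occurrences:
  UxaIX (CTTT, off=1): starts [4, 79] → cuts [5, 80]
  FykIX (TGAACT, off=3): starts [16, 23, 35, 62, 75, 104] → cuts [19, 26, 38, 65, 78, 107]
  PtaX (CGACCT, off=4): starts [10, 53, 68, 87, 94] → cuts [14, 57, 72, 91, 98]

All cut coordinates (distinct, sorted): [5, 14, 19, 26, 38, 57, 65, 72, 78, 80, 91, 98, 107]

Fragment lengths:
  [0,5): 5 bp
  [5,14): 9 bp
  [14,19): 5 bp
  [19,26): 7 bp
  [26,38): 12 bp
  [38,57): 19 bp
  [57,65): 8 bp
  [65,72): 7 bp
  [72,78): 6 bp
  [78,80): 2 bp
  [80,91): 11 bp
  [91,98): 7 bp
  [98,107): 9 bp
  [107,119): 12 bp

[2,5,5,6,7,7,7,8,9,9,11,12,12,19]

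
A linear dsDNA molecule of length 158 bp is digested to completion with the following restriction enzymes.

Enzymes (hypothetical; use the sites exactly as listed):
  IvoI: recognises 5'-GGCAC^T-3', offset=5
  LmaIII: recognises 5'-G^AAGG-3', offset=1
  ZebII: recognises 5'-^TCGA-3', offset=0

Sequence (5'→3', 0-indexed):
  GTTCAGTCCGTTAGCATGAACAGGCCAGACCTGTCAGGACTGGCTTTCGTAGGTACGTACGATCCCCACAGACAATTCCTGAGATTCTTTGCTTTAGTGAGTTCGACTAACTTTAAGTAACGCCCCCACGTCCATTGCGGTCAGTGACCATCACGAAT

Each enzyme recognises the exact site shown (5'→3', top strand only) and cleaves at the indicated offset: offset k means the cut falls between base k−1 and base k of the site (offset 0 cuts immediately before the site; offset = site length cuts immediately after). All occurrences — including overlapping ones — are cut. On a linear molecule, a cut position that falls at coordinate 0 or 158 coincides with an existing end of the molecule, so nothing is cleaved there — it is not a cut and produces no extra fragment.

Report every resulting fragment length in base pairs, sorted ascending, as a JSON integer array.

Per-enzyme occurrences:
  IvoI (GGCACT, off=5): no sites
  LmaIII (GAAGG, off=1): no sites
  ZebII TCGA/0: at [102] ⇒ [102]

All cut coordinates (distinct, sorted): [102]

Fragment lengths:
  [0,102): 102 bp
  [102,158): 56 bp

[56,102]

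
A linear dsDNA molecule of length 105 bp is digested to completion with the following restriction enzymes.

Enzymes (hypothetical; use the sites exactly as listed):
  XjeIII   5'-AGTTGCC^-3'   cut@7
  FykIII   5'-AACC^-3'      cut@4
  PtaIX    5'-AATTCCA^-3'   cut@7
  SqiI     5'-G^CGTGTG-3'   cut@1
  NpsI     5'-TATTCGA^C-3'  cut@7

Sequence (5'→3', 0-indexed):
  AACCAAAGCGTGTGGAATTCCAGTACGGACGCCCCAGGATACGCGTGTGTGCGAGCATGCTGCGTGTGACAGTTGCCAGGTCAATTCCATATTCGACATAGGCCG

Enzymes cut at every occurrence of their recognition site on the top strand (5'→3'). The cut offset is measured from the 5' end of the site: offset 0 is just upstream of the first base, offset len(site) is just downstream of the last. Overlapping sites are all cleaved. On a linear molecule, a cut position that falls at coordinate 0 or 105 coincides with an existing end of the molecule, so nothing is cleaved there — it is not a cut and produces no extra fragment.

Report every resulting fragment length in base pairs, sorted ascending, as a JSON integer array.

[4,4,7,9,12,14,15,19,21]

Site scan:
  XjeIII (AGTTGCC, off=7): starts [70] → cuts [77]
  FykIII (AACC, off=4): starts [0] → cuts [4]
  PtaIX (AATTCCA, off=7): starts [15, 82] → cuts [22, 89]
  SqiI (GCGTGTG, off=1): starts [7, 42, 61] → cuts [8, 43, 62]
  NpsI (TATTCGAC, off=7): starts [89] → cuts [96]

Pooled cuts: [4, 8, 22, 43, 62, 77, 89, 96]

Fragments:
  [0,4): 4 bp
  [4,8): 4 bp
  [8,22): 14 bp
  [22,43): 21 bp
  [43,62): 19 bp
  [62,77): 15 bp
  [77,89): 12 bp
  [89,96): 7 bp
  [96,105): 9 bp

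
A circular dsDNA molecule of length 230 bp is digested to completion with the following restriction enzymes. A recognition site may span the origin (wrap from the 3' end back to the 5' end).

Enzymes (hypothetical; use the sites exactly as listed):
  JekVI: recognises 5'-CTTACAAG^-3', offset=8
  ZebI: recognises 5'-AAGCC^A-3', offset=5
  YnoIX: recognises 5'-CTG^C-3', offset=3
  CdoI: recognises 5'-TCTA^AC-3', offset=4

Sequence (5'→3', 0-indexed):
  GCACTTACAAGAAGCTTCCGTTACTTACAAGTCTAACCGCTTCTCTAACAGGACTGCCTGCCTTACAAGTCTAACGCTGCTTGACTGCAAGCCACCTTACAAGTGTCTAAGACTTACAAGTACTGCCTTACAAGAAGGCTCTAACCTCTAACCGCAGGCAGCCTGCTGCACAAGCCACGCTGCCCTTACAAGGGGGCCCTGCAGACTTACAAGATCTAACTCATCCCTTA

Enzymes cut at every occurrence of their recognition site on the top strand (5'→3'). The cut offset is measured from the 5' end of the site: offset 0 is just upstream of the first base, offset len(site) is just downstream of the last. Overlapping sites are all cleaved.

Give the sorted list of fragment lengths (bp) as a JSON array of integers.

Site scan:
  JekVI (CTTACAAG, off=8): starts [3, 23, 61, 95, 112, 126, 184, 205] → cuts [11, 31, 69, 103, 120, 134, 192, 213]
  ZebI (AAGCCA, off=5): starts [88, 171] → cuts [93, 176]
  YnoIX (CTGC, off=3): starts [53, 57, 76, 84, 122, 162, 165, 179, 198] → cuts [56, 60, 79, 87, 125, 165, 168, 182, 201]
  CdoI (TCTAAC, off=4): starts [31, 43, 69, 139, 146, 214] → cuts [35, 47, 73, 143, 150, 218]

Pooled cuts: [11, 31, 35, 47, 56, 60, 69, 73, 79, 87, 93, 103, 120, 125, 134, 143, 150, 165, 168, 176, 182, 192, 201, 213, 218]

Fragments:
  11→31: 20 bp
  31→35: 4 bp
  35→47: 12 bp
  47→56: 9 bp
  56→60: 4 bp
  60→69: 9 bp
  69→73: 4 bp
  73→79: 6 bp
  79→87: 8 bp
  87→93: 6 bp
  93→103: 10 bp
  103→120: 17 bp
  120→125: 5 bp
  125→134: 9 bp
  134→143: 9 bp
  143→150: 7 bp
  150→165: 15 bp
  165→168: 3 bp
  168→176: 8 bp
  176→182: 6 bp
  182→192: 10 bp
  192→201: 9 bp
  201→213: 12 bp
  213→218: 5 bp
  218→11 (wrap): 230-218+11 = 23 bp

[3,4,4,4,5,5,6,6,6,7,8,8,9,9,9,9,9,10,10,12,12,15,17,20,23]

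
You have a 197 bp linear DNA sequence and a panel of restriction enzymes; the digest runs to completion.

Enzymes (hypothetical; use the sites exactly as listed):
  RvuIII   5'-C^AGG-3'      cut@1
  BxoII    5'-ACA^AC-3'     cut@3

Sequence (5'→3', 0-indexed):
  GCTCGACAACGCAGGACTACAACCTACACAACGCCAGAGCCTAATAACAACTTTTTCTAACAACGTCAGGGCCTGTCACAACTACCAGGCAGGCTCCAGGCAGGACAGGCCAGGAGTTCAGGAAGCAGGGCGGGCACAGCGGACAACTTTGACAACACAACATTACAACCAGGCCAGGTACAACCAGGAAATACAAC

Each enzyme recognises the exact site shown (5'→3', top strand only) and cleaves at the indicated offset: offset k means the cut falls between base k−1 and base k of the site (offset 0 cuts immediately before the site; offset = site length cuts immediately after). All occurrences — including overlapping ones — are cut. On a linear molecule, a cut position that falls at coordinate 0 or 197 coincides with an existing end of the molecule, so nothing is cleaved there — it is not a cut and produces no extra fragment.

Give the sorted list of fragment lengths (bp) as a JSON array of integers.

Site scan:
  RvuIII CAGG/1: at [11, 66, 85, 89, 96, 100, 105, 110, 118, 125, 169, 174, 184] ⇒ [12, 67, 86, 90, 97, 101, 106, 111, 119, 126, 170, 175, 185]
  BxoII ACAAC/3: at [5, 18, 27, 46, 59, 77, 142, 151, 156, 164, 179, 192] ⇒ [8, 21, 30, 49, 62, 80, 145, 154, 159, 167, 182, 195]

Pooled cuts: [8, 12, 21, 30, 49, 62, 67, 80, 86, 90, 97, 101, 106, 111, 119, 126, 145, 154, 159, 167, 170, 175, 182, 185, 195]

Fragment lengths:
  [0,8): 8 bp
  [8,12): 4 bp
  [12,21): 9 bp
  [21,30): 9 bp
  [30,49): 19 bp
  [49,62): 13 bp
  [62,67): 5 bp
  [67,80): 13 bp
  [80,86): 6 bp
  [86,90): 4 bp
  [90,97): 7 bp
  [97,101): 4 bp
  [101,106): 5 bp
  [106,111): 5 bp
  [111,119): 8 bp
  [119,126): 7 bp
  [126,145): 19 bp
  [145,154): 9 bp
  [154,159): 5 bp
  [159,167): 8 bp
  [167,170): 3 bp
  [170,175): 5 bp
  [175,182): 7 bp
  [182,185): 3 bp
  [185,195): 10 bp
  [195,197): 2 bp

[2,3,3,4,4,4,5,5,5,5,5,6,7,7,7,8,8,8,9,9,9,10,13,13,19,19]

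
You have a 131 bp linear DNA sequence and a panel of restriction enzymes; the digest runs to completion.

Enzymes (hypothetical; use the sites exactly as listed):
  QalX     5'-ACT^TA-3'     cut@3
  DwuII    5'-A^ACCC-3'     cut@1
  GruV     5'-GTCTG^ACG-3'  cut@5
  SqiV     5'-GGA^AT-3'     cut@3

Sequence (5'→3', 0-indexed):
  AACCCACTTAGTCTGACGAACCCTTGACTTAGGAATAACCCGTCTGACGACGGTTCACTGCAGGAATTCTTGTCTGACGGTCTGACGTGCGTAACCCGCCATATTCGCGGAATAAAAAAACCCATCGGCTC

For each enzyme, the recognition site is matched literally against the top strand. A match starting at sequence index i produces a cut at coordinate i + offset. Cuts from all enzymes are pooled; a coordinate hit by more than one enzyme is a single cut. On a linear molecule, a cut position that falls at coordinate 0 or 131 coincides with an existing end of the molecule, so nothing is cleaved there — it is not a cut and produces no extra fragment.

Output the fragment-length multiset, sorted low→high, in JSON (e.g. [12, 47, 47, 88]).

[1,3,4,5,7,7,8,8,9,9,10,11,12,18,19]

Site scan:
  QalX (ACTTA, off=3): starts [5, 26] → cuts [8, 29]
  DwuII (AACCC, off=1): starts [0, 18, 36, 92, 118] → cuts [1, 19, 37, 93, 119]
  GruV (GTCTGACG, off=5): starts [10, 41, 71, 79] → cuts [15, 46, 76, 84]
  SqiV (GGAAT, off=3): starts [31, 62, 108] → cuts [34, 65, 111]

Pooled cuts: [1, 8, 15, 19, 29, 34, 37, 46, 65, 76, 84, 93, 111, 119]

Fragments:
  [0,1): 1 bp
  [1,8): 7 bp
  [8,15): 7 bp
  [15,19): 4 bp
  [19,29): 10 bp
  [29,34): 5 bp
  [34,37): 3 bp
  [37,46): 9 bp
  [46,65): 19 bp
  [65,76): 11 bp
  [76,84): 8 bp
  [84,93): 9 bp
  [93,111): 18 bp
  [111,119): 8 bp
  [119,131): 12 bp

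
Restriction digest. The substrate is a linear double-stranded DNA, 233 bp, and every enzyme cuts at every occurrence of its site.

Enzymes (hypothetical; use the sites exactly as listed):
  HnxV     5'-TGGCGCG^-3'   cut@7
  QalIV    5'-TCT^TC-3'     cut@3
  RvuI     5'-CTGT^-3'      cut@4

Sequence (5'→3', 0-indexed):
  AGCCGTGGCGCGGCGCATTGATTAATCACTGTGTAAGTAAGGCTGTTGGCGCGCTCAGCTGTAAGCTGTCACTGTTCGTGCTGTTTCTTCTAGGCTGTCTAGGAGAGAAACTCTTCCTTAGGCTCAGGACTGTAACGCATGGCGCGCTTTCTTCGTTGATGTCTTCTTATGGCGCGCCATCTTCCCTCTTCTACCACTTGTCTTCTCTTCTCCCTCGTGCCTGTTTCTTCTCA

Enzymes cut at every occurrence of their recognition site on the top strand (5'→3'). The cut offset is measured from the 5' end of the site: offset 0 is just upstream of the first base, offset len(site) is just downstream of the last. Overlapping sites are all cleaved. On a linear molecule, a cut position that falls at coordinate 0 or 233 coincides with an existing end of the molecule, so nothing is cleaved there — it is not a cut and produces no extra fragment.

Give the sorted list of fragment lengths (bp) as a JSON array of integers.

Per-enzyme occurrences:
  HnxV (TGGCGCG, off=7): starts [5, 46, 139, 169] → cuts [12, 53, 146, 176]
  QalIV (TCTTC, off=3): starts [85, 111, 149, 161, 179, 186, 200, 205, 225] → cuts [88, 114, 152, 164, 182, 189, 203, 208, 228]
  RvuI (CTGT, off=4): starts [28, 42, 58, 65, 71, 80, 94, 129, 220] → cuts [32, 46, 62, 69, 75, 84, 98, 133, 224]

All cut coordinates (distinct, sorted): [12, 32, 46, 53, 62, 69, 75, 84, 88, 98, 114, 133, 146, 152, 164, 176, 182, 189, 203, 208, 224, 228]

Fragments:
  [0,12): 12 bp
  [12,32): 20 bp
  [32,46): 14 bp
  [46,53): 7 bp
  [53,62): 9 bp
  [62,69): 7 bp
  [69,75): 6 bp
  [75,84): 9 bp
  [84,88): 4 bp
  [88,98): 10 bp
  [98,114): 16 bp
  [114,133): 19 bp
  [133,146): 13 bp
  [146,152): 6 bp
  [152,164): 12 bp
  [164,176): 12 bp
  [176,182): 6 bp
  [182,189): 7 bp
  [189,203): 14 bp
  [203,208): 5 bp
  [208,224): 16 bp
  [224,228): 4 bp
  [228,233): 5 bp

[4,4,5,5,6,6,6,7,7,7,9,9,10,12,12,12,13,14,14,16,16,19,20]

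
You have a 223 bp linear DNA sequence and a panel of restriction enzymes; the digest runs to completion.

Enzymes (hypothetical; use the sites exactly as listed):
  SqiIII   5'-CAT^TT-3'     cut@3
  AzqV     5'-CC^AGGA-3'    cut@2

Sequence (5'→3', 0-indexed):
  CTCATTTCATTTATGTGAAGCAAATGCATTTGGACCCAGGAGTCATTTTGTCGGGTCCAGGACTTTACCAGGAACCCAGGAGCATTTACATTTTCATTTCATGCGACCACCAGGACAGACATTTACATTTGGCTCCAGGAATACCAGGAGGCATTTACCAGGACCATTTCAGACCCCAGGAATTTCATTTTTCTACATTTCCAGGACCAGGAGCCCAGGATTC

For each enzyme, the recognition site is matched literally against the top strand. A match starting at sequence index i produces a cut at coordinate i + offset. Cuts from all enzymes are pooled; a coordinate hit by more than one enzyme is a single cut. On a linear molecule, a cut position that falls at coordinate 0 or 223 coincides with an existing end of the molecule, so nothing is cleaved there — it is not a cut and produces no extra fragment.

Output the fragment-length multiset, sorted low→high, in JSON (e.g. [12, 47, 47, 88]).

[4,5,5,5,6,6,6,6,7,8,8,8,8,8,8,9,9,9,10,10,11,11,11,12,14,19]

Site scan:
  SqiIII (CATTT, off=3): starts [2, 7, 26, 43, 82, 88, 94, 119, 125, 151, 164, 185, 195] → cuts [5, 10, 29, 46, 85, 91, 97, 122, 128, 154, 167, 188, 198]
  AzqV (CCAGGA, off=2): starts [35, 56, 67, 75, 109, 134, 143, 157, 175, 200, 206, 214] → cuts [37, 58, 69, 77, 111, 136, 145, 159, 177, 202, 208, 216]

All cut coordinates (distinct, sorted): [5, 10, 29, 37, 46, 58, 69, 77, 85, 91, 97, 111, 122, 128, 136, 145, 154, 159, 167, 177, 188, 198, 202, 208, 216]

Fragment lengths:
  [0,5): 5 bp
  [5,10): 5 bp
  [10,29): 19 bp
  [29,37): 8 bp
  [37,46): 9 bp
  [46,58): 12 bp
  [58,69): 11 bp
  [69,77): 8 bp
  [77,85): 8 bp
  [85,91): 6 bp
  [91,97): 6 bp
  [97,111): 14 bp
  [111,122): 11 bp
  [122,128): 6 bp
  [128,136): 8 bp
  [136,145): 9 bp
  [145,154): 9 bp
  [154,159): 5 bp
  [159,167): 8 bp
  [167,177): 10 bp
  [177,188): 11 bp
  [188,198): 10 bp
  [198,202): 4 bp
  [202,208): 6 bp
  [208,216): 8 bp
  [216,223): 7 bp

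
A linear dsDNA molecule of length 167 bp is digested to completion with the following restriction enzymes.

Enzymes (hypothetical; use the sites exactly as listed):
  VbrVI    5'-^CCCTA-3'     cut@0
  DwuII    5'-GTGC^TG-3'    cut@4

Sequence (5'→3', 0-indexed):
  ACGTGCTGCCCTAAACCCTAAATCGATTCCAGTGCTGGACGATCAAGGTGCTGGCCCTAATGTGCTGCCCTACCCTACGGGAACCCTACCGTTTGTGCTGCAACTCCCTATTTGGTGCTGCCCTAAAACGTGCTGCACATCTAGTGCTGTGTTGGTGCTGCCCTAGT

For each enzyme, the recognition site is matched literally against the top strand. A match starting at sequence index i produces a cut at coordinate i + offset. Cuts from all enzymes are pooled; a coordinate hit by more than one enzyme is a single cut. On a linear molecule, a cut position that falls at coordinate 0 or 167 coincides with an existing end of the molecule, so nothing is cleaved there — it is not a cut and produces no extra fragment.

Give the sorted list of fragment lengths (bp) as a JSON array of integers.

Site scan:
  VbrVI (CCCTA, off=0): starts [8, 15, 54, 67, 72, 83, 105, 120, 160] → cuts [8, 15, 54, 67, 72, 83, 105, 120, 160]
  DwuII (GTGCTG, off=4): starts [2, 31, 47, 61, 94, 114, 129, 143, 154] → cuts [6, 35, 51, 65, 98, 118, 133, 147, 158]

All cut coordinates (distinct, sorted): [6, 8, 15, 35, 51, 54, 65, 67, 72, 83, 98, 105, 118, 120, 133, 147, 158, 160]

Fragments:
  [0,6): 6 bp
  [6,8): 2 bp
  [8,15): 7 bp
  [15,35): 20 bp
  [35,51): 16 bp
  [51,54): 3 bp
  [54,65): 11 bp
  [65,67): 2 bp
  [67,72): 5 bp
  [72,83): 11 bp
  [83,98): 15 bp
  [98,105): 7 bp
  [105,118): 13 bp
  [118,120): 2 bp
  [120,133): 13 bp
  [133,147): 14 bp
  [147,158): 11 bp
  [158,160): 2 bp
  [160,167): 7 bp

[2,2,2,2,3,5,6,7,7,7,11,11,11,13,13,14,15,16,20]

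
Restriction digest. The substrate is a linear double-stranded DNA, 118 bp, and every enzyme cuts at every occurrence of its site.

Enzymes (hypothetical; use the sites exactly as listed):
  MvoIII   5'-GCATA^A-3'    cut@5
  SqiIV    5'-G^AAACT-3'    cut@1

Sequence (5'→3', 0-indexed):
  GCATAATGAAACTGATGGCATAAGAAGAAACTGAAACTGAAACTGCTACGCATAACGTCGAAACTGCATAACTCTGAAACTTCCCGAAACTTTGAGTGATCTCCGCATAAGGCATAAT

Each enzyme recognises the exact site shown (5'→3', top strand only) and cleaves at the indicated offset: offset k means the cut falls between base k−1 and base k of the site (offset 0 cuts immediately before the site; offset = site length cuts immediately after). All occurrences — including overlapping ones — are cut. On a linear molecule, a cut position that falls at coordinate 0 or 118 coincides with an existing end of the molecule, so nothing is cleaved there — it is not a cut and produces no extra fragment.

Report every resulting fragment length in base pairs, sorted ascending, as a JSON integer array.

[2,3,5,5,6,6,6,6,7,10,10,14,15,23]

Site scan:
  MvoIII (GCATAA, off=5): starts [0, 17, 49, 65, 104, 111] → cuts [5, 22, 54, 70, 109, 116]
  SqiIV (GAAACT, off=1): starts [7, 26, 32, 38, 59, 75, 85] → cuts [8, 27, 33, 39, 60, 76, 86]

Pooled cuts: [5, 8, 22, 27, 33, 39, 54, 60, 70, 76, 86, 109, 116]

Fragment lengths:
  [0,5): 5 bp
  [5,8): 3 bp
  [8,22): 14 bp
  [22,27): 5 bp
  [27,33): 6 bp
  [33,39): 6 bp
  [39,54): 15 bp
  [54,60): 6 bp
  [60,70): 10 bp
  [70,76): 6 bp
  [76,86): 10 bp
  [86,109): 23 bp
  [109,116): 7 bp
  [116,118): 2 bp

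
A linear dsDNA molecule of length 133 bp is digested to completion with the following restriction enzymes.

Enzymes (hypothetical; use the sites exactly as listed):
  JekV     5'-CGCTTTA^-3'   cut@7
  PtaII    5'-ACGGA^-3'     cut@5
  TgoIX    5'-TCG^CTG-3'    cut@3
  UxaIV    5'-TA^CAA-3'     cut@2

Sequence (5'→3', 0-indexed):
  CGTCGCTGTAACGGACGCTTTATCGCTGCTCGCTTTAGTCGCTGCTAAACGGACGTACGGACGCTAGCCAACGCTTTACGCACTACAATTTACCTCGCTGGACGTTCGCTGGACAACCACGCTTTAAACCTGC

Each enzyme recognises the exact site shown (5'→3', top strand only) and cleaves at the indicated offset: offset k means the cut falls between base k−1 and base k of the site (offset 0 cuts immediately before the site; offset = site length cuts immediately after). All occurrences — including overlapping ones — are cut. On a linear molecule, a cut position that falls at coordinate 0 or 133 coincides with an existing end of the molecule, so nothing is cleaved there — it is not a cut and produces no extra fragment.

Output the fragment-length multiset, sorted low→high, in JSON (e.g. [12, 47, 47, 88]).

[3,4,5,7,7,7,8,10,11,12,12,12,17,18]

Per-enzyme occurrences:
  JekV (CGCTTTA, off=7): starts [15, 30, 71, 119] → cuts [22, 37, 78, 126]
  PtaII (ACGGA, off=5): starts [10, 48, 56] → cuts [15, 53, 61]
  TgoIX (TCGCTG, off=3): starts [2, 22, 38, 94, 105] → cuts [5, 25, 41, 97, 108]
  UxaIV (TACAA, off=2): starts [83] → cuts [85]

All cut coordinates (distinct, sorted): [5, 15, 22, 25, 37, 41, 53, 61, 78, 85, 97, 108, 126]

Fragment lengths:
  [0,5): 5 bp
  [5,15): 10 bp
  [15,22): 7 bp
  [22,25): 3 bp
  [25,37): 12 bp
  [37,41): 4 bp
  [41,53): 12 bp
  [53,61): 8 bp
  [61,78): 17 bp
  [78,85): 7 bp
  [85,97): 12 bp
  [97,108): 11 bp
  [108,126): 18 bp
  [126,133): 7 bp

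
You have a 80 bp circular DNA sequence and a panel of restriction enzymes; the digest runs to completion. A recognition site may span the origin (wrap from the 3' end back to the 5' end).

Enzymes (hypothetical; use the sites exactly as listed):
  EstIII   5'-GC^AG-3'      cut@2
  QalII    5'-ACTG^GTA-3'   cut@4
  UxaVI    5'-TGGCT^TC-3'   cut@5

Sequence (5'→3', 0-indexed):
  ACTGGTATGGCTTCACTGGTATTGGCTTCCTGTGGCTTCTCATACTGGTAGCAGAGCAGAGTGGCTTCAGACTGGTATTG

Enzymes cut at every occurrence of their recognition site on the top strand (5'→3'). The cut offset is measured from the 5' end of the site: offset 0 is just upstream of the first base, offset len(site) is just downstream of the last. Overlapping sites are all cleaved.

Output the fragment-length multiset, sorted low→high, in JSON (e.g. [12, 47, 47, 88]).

[5,5,6,8,8,9,9,10,10,10]

Site scan:
  EstIII GCAG/2: at [50, 55] ⇒ [52, 57]
  QalII ACTGGTA/4: at [0, 14, 43, 70] ⇒ [4, 18, 47, 74]
  UxaVI TGGCTTC/5: at [7, 22, 32, 61] ⇒ [12, 27, 37, 66]

All cut coordinates (distinct, sorted): [4, 12, 18, 27, 37, 47, 52, 57, 66, 74]

Fragment lengths:
  4→12: 8 bp
  12→18: 6 bp
  18→27: 9 bp
  27→37: 10 bp
  37→47: 10 bp
  47→52: 5 bp
  52→57: 5 bp
  57→66: 9 bp
  66→74: 8 bp
  74→4 (wrap): 80-74+4 = 10 bp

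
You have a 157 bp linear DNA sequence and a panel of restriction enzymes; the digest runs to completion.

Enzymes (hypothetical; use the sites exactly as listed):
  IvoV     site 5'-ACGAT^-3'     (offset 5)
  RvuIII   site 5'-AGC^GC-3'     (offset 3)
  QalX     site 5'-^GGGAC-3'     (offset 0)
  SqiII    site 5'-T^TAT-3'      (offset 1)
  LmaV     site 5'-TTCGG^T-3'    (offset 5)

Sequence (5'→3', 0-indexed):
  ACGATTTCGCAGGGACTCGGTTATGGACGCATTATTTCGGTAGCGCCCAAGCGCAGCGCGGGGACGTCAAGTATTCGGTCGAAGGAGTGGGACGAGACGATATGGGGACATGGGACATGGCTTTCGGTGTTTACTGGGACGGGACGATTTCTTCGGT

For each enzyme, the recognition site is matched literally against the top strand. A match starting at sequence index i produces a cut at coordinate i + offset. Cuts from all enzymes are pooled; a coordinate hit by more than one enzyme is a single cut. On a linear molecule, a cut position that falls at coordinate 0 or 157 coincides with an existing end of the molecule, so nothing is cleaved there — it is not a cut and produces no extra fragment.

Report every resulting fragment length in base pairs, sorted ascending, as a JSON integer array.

[1,3,3,4,5,5,5,6,7,8,8,8,8,8,10,10,11,13,16,18]

Site scan:
  IvoV (ACGAT, off=5): starts [0, 96, 143] → cuts [5, 101, 148]
  RvuIII (AGCGC, off=3): starts [41, 49, 54] → cuts [44, 52, 57]
  QalX (GGGAC, off=0): starts [11, 60, 88, 104, 111, 135, 140] → cuts [11, 60, 88, 104, 111, 135, 140]
  SqiII (TTAT, off=1): starts [20, 31] → cuts [21, 32]
  LmaV (TTCGGT, off=5): starts [35, 73, 122, 151] → cuts [40, 78, 127, 156]

All cut coordinates (distinct, sorted): [5, 11, 21, 32, 40, 44, 52, 57, 60, 78, 88, 101, 104, 111, 127, 135, 140, 148, 156]

Fragments:
  [0,5): 5 bp
  [5,11): 6 bp
  [11,21): 10 bp
  [21,32): 11 bp
  [32,40): 8 bp
  [40,44): 4 bp
  [44,52): 8 bp
  [52,57): 5 bp
  [57,60): 3 bp
  [60,78): 18 bp
  [78,88): 10 bp
  [88,101): 13 bp
  [101,104): 3 bp
  [104,111): 7 bp
  [111,127): 16 bp
  [127,135): 8 bp
  [135,140): 5 bp
  [140,148): 8 bp
  [148,156): 8 bp
  [156,157): 1 bp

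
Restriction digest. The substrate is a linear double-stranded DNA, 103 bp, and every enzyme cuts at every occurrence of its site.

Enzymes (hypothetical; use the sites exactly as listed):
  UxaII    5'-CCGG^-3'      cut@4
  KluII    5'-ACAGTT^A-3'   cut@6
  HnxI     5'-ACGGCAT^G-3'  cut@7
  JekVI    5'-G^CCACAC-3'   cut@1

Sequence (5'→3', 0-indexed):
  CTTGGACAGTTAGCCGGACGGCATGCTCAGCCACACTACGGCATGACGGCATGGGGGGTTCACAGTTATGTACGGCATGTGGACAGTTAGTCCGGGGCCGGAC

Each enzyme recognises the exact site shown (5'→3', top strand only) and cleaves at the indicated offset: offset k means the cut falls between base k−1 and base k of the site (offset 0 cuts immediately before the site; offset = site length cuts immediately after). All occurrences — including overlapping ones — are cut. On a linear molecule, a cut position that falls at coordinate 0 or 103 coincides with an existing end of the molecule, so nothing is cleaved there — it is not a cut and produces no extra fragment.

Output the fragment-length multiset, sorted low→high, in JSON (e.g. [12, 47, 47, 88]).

Site scan:
  UxaII (CCGG, off=4): starts [13, 91, 97] → cuts [17, 95, 101]
  KluII (ACAGTTA, off=6): starts [5, 61, 82] → cuts [11, 67, 88]
  HnxI (ACGGCATG, off=7): starts [17, 37, 45, 71] → cuts [24, 44, 52, 78]
  JekVI (GCCACAC, off=1): starts [29] → cuts [30]

Pooled cuts: [11, 17, 24, 30, 44, 52, 67, 78, 88, 95, 101]

Fragment lengths:
  [0,11): 11 bp
  [11,17): 6 bp
  [17,24): 7 bp
  [24,30): 6 bp
  [30,44): 14 bp
  [44,52): 8 bp
  [52,67): 15 bp
  [67,78): 11 bp
  [78,88): 10 bp
  [88,95): 7 bp
  [95,101): 6 bp
  [101,103): 2 bp

[2,6,6,6,7,7,8,10,11,11,14,15]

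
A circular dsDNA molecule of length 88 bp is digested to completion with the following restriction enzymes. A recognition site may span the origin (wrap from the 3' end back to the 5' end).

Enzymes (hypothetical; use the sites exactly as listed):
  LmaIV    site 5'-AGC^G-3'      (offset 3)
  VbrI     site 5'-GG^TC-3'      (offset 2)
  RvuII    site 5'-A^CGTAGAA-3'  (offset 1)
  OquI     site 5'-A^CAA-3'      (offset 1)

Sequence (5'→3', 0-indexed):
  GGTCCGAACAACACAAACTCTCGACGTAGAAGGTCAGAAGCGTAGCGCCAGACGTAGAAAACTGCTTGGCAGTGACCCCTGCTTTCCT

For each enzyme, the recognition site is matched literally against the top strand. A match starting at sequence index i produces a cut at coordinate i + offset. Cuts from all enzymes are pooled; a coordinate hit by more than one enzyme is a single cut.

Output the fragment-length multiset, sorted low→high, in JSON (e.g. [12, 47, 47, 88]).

Scan for sites:
  LmaIV (AGCG, off=3): starts [38, 43] → cuts [41, 46]
  VbrI (GGTC, off=2): starts [0, 31] → cuts [2, 33]
  RvuII (ACGTAGAA, off=1): starts [23, 51] → cuts [24, 52]
  OquI (ACAA, off=1): starts [7, 12] → cuts [8, 13]

All cut coordinates (distinct, sorted): [2, 8, 13, 24, 33, 41, 46, 52]

Fragment lengths:
  2→8: 6 bp
  8→13: 5 bp
  13→24: 11 bp
  24→33: 9 bp
  33→41: 8 bp
  41→46: 5 bp
  46→52: 6 bp
  52→2 (wrap): 88-52+2 = 38 bp

[5,5,6,6,8,9,11,38]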